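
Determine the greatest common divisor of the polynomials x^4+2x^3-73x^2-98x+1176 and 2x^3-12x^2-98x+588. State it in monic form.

x^2-49

Euclidean algorithm in ℚ[x]:
  x^4+2x^3-73x^2-98x+1176 = ((1/2)x+4)(2x^3-12x^2-98x+588) + (24x^2-1176)
  2x^3-12x^2-98x+588 = ((1/12)x-1/2)(24x^2-1176) + (0)
Last nonzero remainder: 24x^2-1176. Dividing through by 24 gives the monic gcd x^2-49.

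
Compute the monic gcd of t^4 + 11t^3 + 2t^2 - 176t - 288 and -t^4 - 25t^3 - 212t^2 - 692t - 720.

t^3 + 15t^2 + 62t + 72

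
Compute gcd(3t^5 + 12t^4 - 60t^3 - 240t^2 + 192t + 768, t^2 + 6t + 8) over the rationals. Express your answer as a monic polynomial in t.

t^2 + 6t + 8

Repeated division with remainder:
  3t^5 + 12t^4 - 60t^3 - 240t^2 + 192t + 768 = (3t^3 - 6t^2 - 48t + 96)(t^2 + 6t + 8) + (0)
The last nonzero remainder t^2 + 6t + 8 is already monic.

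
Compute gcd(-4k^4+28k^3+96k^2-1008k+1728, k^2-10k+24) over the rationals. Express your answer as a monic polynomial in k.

Apply the Euclidean algorithm:
  -4k^4+28k^3+96k^2-1008k+1728 = (-4k^2-12k+72)(k^2-10k+24) + (0)
The last nonzero remainder k^2-10k+24 is already monic.

k^2-10k+24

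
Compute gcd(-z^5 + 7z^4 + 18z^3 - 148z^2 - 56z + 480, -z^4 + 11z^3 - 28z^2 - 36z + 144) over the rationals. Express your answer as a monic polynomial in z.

z^2 - 4z - 12

By polynomial division,
  -z^5 + 7z^4 + 18z^3 - 148z^2 - 56z + 480 = (z + 4)(-z^4 + 11z^3 - 28z^2 - 36z + 144) + (2z^3 - 56z - 96)
  -z^4 + 11z^3 - 28z^2 - 36z + 144 = (-(1/2)z + 11/2)(2z^3 - 56z - 96) + (-56z^2 + 224z + 672)
  2z^3 - 56z - 96 = (-(1/28)z - 1/7)(-56z^2 + 224z + 672) + (0)
Last nonzero remainder: -56z^2 + 224z + 672. Dividing through by -56 gives the monic gcd z^2 - 4z - 12.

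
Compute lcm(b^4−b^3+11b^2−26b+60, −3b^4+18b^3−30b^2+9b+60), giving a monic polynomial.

Repeated division with remainder:
  b^4−b^3+11b^2−26b+60 = (−1/3)(−3b^4+18b^3−30b^2+9b+60) + (5b^3+b^2−23b+80)
  −3b^4+18b^3−30b^2+9b+60 = (−(3/5)b+93/25)(5b^3+b^2−23b+80) + (−(1188/25)b^2+(3564/25)b−1188/5)
  5b^3+b^2−23b+80 = (−(125/1188)b−100/297)(−(1188/25)b^2+(3564/25)b−1188/5) + (0)
Last nonzero remainder: −(1188/25)b^2+(3564/25)b−1188/5. Dividing through by −1188/25 gives the monic gcd b^2−3b+5.
Then lcm(f, g) = f·g / gcd(f, g); expanding and making the result monic gives the answer.

b^6−4b^5+10b^4−55b^3+94b^2−76b−240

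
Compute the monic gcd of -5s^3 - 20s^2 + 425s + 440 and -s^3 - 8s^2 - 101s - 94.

Euclidean algorithm in ℚ[s]:
  -5s^3 - 20s^2 + 425s + 440 = (5)(-s^3 - 8s^2 - 101s - 94) + (20s^2 + 930s + 910)
  -s^3 - 8s^2 - 101s - 94 = (-(1/20)s + 77/40)(20s^2 + 930s + 910) + (-(7383/4)s - 7383/4)
  20s^2 + 930s + 910 = (-(80/7383)s - 3640/7383)(-(7383/4)s - 7383/4) + (0)
Last nonzero remainder: -(7383/4)s - 7383/4. Dividing through by -7383/4 gives the monic gcd s + 1.

s + 1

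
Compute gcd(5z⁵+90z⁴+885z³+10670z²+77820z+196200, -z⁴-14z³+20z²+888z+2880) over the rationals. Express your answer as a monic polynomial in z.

Repeated division with remainder:
  5z⁵+90z⁴+885z³+10670z²+77820z+196200 = (-5z-20)(-z⁴-14z³+20z²+888z+2880) + (705z³+15510z²+109980z+253800)
  -z⁴-14z³+20z²+888z+2880 = (-(1/705)z+8/705)(705z³+15510z²+109980z+253800) + (0)
Last nonzero remainder: 705z³+15510z²+109980z+253800. Dividing through by 705 gives the monic gcd z³+22z²+156z+360.

z³+22z²+156z+360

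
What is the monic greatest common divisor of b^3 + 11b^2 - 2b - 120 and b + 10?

Repeated division with remainder:
  b^3 + 11b^2 - 2b - 120 = (b^2 + b - 12)(b + 10) + (0)
The last nonzero remainder b + 10 is already monic.

b + 10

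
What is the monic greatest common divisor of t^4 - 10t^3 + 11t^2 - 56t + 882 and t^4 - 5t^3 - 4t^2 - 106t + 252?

Euclidean algorithm in ℚ[t]:
  t^4 - 10t^3 + 11t^2 - 56t + 882 = (t^4 - 5t^3 - 4t^2 - 106t + 252) + (-5t^3 + 15t^2 + 50t + 630)
  t^4 - 5t^3 - 4t^2 - 106t + 252 = (-(1/5)t + 2/5)(-5t^3 + 15t^2 + 50t + 630) + (0)
Last nonzero remainder: -5t^3 + 15t^2 + 50t + 630. Dividing through by -5 gives the monic gcd t^3 - 3t^2 - 10t - 126.

t^3 - 3t^2 - 10t - 126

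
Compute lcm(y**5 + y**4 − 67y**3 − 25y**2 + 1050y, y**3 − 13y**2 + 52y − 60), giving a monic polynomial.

Apply the Euclidean algorithm:
  y**5 + y**4 − 67y**3 − 25y**2 + 1050y = (y**2 + 14y + 63)(y**3 − 13y**2 + 52y − 60) + (126y**2 − 1386y + 3780)
  y**3 − 13y**2 + 52y − 60 = ((1/126)y − 1/63)(126y**2 − 1386y + 3780) + (0)
Last nonzero remainder: 126y**2 − 1386y + 3780. Dividing through by 126 gives the monic gcd y**2 − 11y + 30.
Then lcm(f, g) = f·g / gcd(f, g); expanding and making the result monic gives the answer.

y**6 − y**5 − 69y**4 + 109y**3 + 1100y**2 − 2100y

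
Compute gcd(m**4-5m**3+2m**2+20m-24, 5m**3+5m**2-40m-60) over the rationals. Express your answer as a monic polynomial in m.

Repeated division with remainder:
  m**4-5m**3+2m**2+20m-24 = ((1/5)m-6/5)(5m**3+5m**2-40m-60) + (16m**2-16m-96)
  5m**3+5m**2-40m-60 = ((5/16)m+5/8)(16m**2-16m-96) + (0)
Last nonzero remainder: 16m**2-16m-96. Dividing through by 16 gives the monic gcd m**2-m-6.

m**2-m-6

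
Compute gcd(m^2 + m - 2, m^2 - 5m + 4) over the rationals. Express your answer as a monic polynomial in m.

m - 1

Euclidean algorithm in ℚ[m]:
  m^2 + m - 2 = (m^2 - 5m + 4) + (6m - 6)
  m^2 - 5m + 4 = ((1/6)m - 2/3)(6m - 6) + (0)
Last nonzero remainder: 6m - 6. Dividing through by 6 gives the monic gcd m - 1.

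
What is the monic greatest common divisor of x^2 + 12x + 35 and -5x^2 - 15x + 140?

x + 7

Repeated division with remainder:
  x^2 + 12x + 35 = (-1/5)(-5x^2 - 15x + 140) + (9x + 63)
  -5x^2 - 15x + 140 = (-(5/9)x + 20/9)(9x + 63) + (0)
Last nonzero remainder: 9x + 63. Dividing through by 9 gives the monic gcd x + 7.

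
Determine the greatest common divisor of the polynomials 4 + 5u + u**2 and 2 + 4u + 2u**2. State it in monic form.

1 + u

By polynomial division,
  u**2 + 5u + 4 = (1/2)(2u**2 + 4u + 2) + (3u + 3)
  2u**2 + 4u + 2 = ((2/3)u + 2/3)(3u + 3) + (0)
Last nonzero remainder: 3u + 3. Dividing through by 3 gives the monic gcd u + 1.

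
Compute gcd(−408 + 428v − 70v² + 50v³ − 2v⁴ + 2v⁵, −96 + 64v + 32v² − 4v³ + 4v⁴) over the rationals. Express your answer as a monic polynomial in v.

−12 + 14v − 3v² + v³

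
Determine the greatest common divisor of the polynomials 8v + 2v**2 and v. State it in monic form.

v

Apply the Euclidean algorithm:
  2v**2 + 8v = (2v + 8)(v) + (0)
The last nonzero remainder v is already monic.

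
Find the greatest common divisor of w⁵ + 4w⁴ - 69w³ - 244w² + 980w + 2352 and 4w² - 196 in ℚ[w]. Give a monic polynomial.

Apply the Euclidean algorithm:
  w⁵ + 4w⁴ - 69w³ - 244w² + 980w + 2352 = ((1/4)w³ + w² - 5w - 12)(4w² - 196) + (0)
Last nonzero remainder: 4w² - 196. Dividing through by 4 gives the monic gcd w² - 49.

w² - 49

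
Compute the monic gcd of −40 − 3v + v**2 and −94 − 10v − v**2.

1

Apply the Euclidean algorithm:
  v**2 − 3v − 40 = (−1)(−v**2 − 10v − 94) + (−13v − 134)
  −v**2 − 10v − 94 = ((1/13)v − 4/169)(−13v − 134) + (−16422/169)
  −13v − 134 = ((2197/16422)v + 11323/8211)(−16422/169) + (0)
The last nonzero remainder is the constant −16422/169, so the polynomials are coprime and gcd = 1.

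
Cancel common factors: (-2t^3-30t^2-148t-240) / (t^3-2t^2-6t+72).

(-2t^2-22t-60)/(t^2-6t+18)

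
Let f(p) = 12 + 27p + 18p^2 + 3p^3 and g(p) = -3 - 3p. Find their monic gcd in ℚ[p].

1 + p

Apply the Euclidean algorithm:
  3p^3 + 18p^2 + 27p + 12 = (-p^2 - 5p - 4)(-3p - 3) + (0)
Last nonzero remainder: -3p - 3. Dividing through by -3 gives the monic gcd p + 1.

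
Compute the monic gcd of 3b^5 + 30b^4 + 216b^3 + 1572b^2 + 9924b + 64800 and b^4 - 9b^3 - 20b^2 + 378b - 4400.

b^3 + 2b^2 + 2b + 400

By polynomial division,
  3b^5 + 30b^4 + 216b^3 + 1572b^2 + 9924b + 64800 = (3b + 57)(b^4 - 9b^3 - 20b^2 + 378b - 4400) + (789b^3 + 1578b^2 + 1578b + 315600)
  b^4 - 9b^3 - 20b^2 + 378b - 4400 = ((1/789)b - 11/789)(789b^3 + 1578b^2 + 1578b + 315600) + (0)
Last nonzero remainder: 789b^3 + 1578b^2 + 1578b + 315600. Dividing through by 789 gives the monic gcd b^3 + 2b^2 + 2b + 400.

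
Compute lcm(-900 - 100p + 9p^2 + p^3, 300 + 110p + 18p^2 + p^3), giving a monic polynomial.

-27000 - 10200p - 1430p^2 + 2p^3 + 17p^4 + p^5

Euclidean algorithm in ℚ[p]:
  p^3 + 9p^2 - 100p - 900 = (p^3 + 18p^2 + 110p + 300) + (-9p^2 - 210p - 1200)
  p^3 + 18p^2 + 110p + 300 = (-(1/9)p + 16/27)(-9p^2 - 210p - 1200) + ((910/9)p + 9100/9)
  -9p^2 - 210p - 1200 = (-(81/910)p - 108/91)((910/9)p + 9100/9) + (0)
Last nonzero remainder: (910/9)p + 9100/9. Dividing through by 910/9 gives the monic gcd p + 10.
Then lcm(f, g) = f·g / gcd(f, g); expanding and making the result monic gives the answer.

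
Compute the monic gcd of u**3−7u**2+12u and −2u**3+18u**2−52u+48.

By polynomial division,
  u**3−7u**2+12u = (−1/2)(−2u**3+18u**2−52u+48) + (2u**2−14u+24)
  −2u**3+18u**2−52u+48 = (−u+2)(2u**2−14u+24) + (0)
Last nonzero remainder: 2u**2−14u+24. Dividing through by 2 gives the monic gcd u**2−7u+12.

u**2−7u+12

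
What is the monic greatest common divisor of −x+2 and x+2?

1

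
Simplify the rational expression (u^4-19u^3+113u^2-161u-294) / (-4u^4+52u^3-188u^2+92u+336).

Euclidean algorithm in ℚ[u]:
  u^4-19u^3+113u^2-161u-294 = (-1/4)(-4u^4+52u^3-188u^2+92u+336) + (-6u^3+66u^2-138u-210)
  -4u^4+52u^3-188u^2+92u+336 = ((2/3)u-4/3)(-6u^3+66u^2-138u-210) + (-8u^2+48u+56)
  -6u^3+66u^2-138u-210 = ((3/4)u-15/4)(-8u^2+48u+56) + (0)
Last nonzero remainder: -8u^2+48u+56. Dividing through by -8 gives the monic gcd u^2-6u-7.
Cancel u^2-6u-7 from numerator and denominator to get the reduced form.

(-u^2+13u-42)/(4u^2-28u+48)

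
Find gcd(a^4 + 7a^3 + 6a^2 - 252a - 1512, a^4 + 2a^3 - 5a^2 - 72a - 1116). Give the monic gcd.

Apply the Euclidean algorithm:
  a^4 + 7a^3 + 6a^2 - 252a - 1512 = (a^4 + 2a^3 - 5a^2 - 72a - 1116) + (5a^3 + 11a^2 - 180a - 396)
  a^4 + 2a^3 - 5a^2 - 72a - 1116 = ((1/5)a - 1/25)(5a^3 + 11a^2 - 180a - 396) + ((786/25)a^2 - 28296/25)
  5a^3 + 11a^2 - 180a - 396 = ((125/786)a + 275/786)((786/25)a^2 - 28296/25) + (0)
Last nonzero remainder: (786/25)a^2 - 28296/25. Dividing through by 786/25 gives the monic gcd a^2 - 36.

a^2 - 36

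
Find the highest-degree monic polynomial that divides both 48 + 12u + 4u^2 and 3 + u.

Repeated division with remainder:
  4u^2 + 12u + 48 = (4u)(u + 3) + (48)
  u + 3 = ((1/48)u + 1/16)(48) + (0)
The last nonzero remainder is the constant 48, so the polynomials are coprime and gcd = 1.

1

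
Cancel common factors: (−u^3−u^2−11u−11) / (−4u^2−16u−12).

(u^2+11)/(4u+12)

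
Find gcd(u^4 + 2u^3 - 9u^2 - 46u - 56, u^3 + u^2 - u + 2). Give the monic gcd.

Euclidean algorithm in ℚ[u]:
  u^4 + 2u^3 - 9u^2 - 46u - 56 = (u + 1)(u^3 + u^2 - u + 2) + (-9u^2 - 47u - 58)
  u^3 + u^2 - u + 2 = (-(1/9)u + 38/81)(-9u^2 - 47u - 58) + ((1183/81)u + 2366/81)
  -9u^2 - 47u - 58 = (-(729/1183)u - 2349/1183)((1183/81)u + 2366/81) + (0)
Last nonzero remainder: (1183/81)u + 2366/81. Dividing through by 1183/81 gives the monic gcd u + 2.

u + 2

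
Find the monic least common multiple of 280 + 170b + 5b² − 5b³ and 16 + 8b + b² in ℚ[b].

−224 − 192b − 38b² + 3b³ + b⁴

By polynomial division,
  −5b³ + 5b² + 170b + 280 = (−5b + 45)(b² + 8b + 16) + (−110b − 440)
  b² + 8b + 16 = (−(1/110)b − 2/55)(−110b − 440) + (0)
Last nonzero remainder: −110b − 440. Dividing through by −110 gives the monic gcd b + 4.
Then lcm(f, g) = f·g / gcd(f, g); expanding and making the result monic gives the answer.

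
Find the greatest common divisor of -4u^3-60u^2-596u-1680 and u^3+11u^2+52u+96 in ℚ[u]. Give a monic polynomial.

u+4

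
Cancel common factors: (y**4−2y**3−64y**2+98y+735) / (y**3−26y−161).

(y**3+5y**2−29y−105)/(y**2+7y+23)

Euclidean algorithm in ℚ[y]:
  y**4−2y**3−64y**2+98y+735 = (y−2)(y**3−26y−161) + (−38y**2+207y+413)
  y**3−26y−161 = (−(1/38)y−207/1444)(−38y**2+207y+413) + ((20999/1444)y−146993/1444)
  −38y**2+207y+413 = (−(54872/20999)y−85196/20999)((20999/1444)y−146993/1444) + (0)
Last nonzero remainder: (20999/1444)y−146993/1444. Dividing through by 20999/1444 gives the monic gcd y−7.
Cancel y−7 from numerator and denominator to get the reduced form.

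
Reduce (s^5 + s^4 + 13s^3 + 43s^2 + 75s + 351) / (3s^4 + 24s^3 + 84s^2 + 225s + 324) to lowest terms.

(s^2 - 3s + 13)/(3s + 12)

Euclidean algorithm in ℚ[s]:
  s^5 + s^4 + 13s^3 + 43s^2 + 75s + 351 = ((1/3)s - 7/3)(3s^4 + 24s^3 + 84s^2 + 225s + 324) + (41s^3 + 164s^2 + 492s + 1107)
  3s^4 + 24s^3 + 84s^2 + 225s + 324 = ((3/41)s + 12/41)(41s^3 + 164s^2 + 492s + 1107) + (0)
Last nonzero remainder: 41s^3 + 164s^2 + 492s + 1107. Dividing through by 41 gives the monic gcd s^3 + 4s^2 + 12s + 27.
Cancel s^3 + 4s^2 + 12s + 27 from numerator and denominator to get the reduced form.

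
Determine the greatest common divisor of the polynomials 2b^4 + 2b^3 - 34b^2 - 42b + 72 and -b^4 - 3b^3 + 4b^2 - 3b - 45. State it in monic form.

By polynomial division,
  2b^4 + 2b^3 - 34b^2 - 42b + 72 = (-2)(-b^4 - 3b^3 + 4b^2 - 3b - 45) + (-4b^3 - 26b^2 - 48b - 18)
  -b^4 - 3b^3 + 4b^2 - 3b - 45 = ((1/4)b - 7/8)(-4b^3 - 26b^2 - 48b - 18) + (-(27/4)b^2 - (81/2)b - 243/4)
  -4b^3 - 26b^2 - 48b - 18 = ((16/27)b + 8/27)(-(27/4)b^2 - (81/2)b - 243/4) + (0)
Last nonzero remainder: -(27/4)b^2 - (81/2)b - 243/4. Dividing through by -27/4 gives the monic gcd b^2 + 6b + 9.

b^2 + 6b + 9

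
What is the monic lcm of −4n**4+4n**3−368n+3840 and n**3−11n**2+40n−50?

Repeated division with remainder:
  −4n**4+4n**3−368n+3840 = (−4n−40)(n**3−11n**2+40n−50) + (−280n**2+1032n+1840)
  n**3−11n**2+40n−50 = (−(1/280)n+32/1225)(−280n**2+1032n+1840) + ((24026/1225)n−24026/245)
  −280n**2+1032n+1840 = (−(171500/12013)n−225400/12013)((24026/1225)n−24026/245) + (0)
Last nonzero remainder: (24026/1225)n−24026/245. Dividing through by 24026/1225 gives the monic gcd n−5.
Then lcm(f, g) = f·g / gcd(f, g); expanding and making the result monic gives the answer.

n**6−7n**5+16n**4+82n**3−1512n**2+6680n−9600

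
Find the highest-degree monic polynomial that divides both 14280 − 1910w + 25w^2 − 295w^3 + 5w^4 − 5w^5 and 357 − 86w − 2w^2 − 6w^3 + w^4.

Repeated division with remainder:
  −5w^5 + 5w^4 − 295w^3 + 25w^2 − 1910w + 14280 = (−5w − 25)(w^4 − 6w^3 − 2w^2 − 86w + 357) + (−455w^3 − 455w^2 − 2275w + 23205)
  w^4 − 6w^3 − 2w^2 − 86w + 357 = (−(1/455)w + 1/65)(−455w^3 − 455w^2 − 2275w + 23205) + (0)
Last nonzero remainder: −455w^3 − 455w^2 − 2275w + 23205. Dividing through by −455 gives the monic gcd w^3 + w^2 + 5w − 51.

−51 + 5w + w^2 + w^3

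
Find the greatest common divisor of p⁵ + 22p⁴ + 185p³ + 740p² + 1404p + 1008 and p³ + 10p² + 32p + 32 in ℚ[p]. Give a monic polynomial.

Euclidean algorithm in ℚ[p]:
  p⁵ + 22p⁴ + 185p³ + 740p² + 1404p + 1008 = (p² + 12p + 33)(p³ + 10p² + 32p + 32) + (-6p² - 36p - 48)
  p³ + 10p² + 32p + 32 = (-(1/6)p - 2/3)(-6p² - 36p - 48) + (0)
Last nonzero remainder: -6p² - 36p - 48. Dividing through by -6 gives the monic gcd p² + 6p + 8.

p² + 6p + 8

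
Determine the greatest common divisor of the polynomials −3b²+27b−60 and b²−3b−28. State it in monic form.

1

Euclidean algorithm in ℚ[b]:
  −3b²+27b−60 = (−3)(b²−3b−28) + (18b−144)
  b²−3b−28 = ((1/18)b+5/18)(18b−144) + (12)
  18b−144 = ((3/2)b−12)(12) + (0)
The last nonzero remainder is the constant 12, so the polynomials are coprime and gcd = 1.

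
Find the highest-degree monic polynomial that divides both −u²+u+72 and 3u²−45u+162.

u−9

By polynomial division,
  −u²+u+72 = (−1/3)(3u²−45u+162) + (−14u+126)
  3u²−45u+162 = (−(3/14)u+9/7)(−14u+126) + (0)
Last nonzero remainder: −14u+126. Dividing through by −14 gives the monic gcd u−9.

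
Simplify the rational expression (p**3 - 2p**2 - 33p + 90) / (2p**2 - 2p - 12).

Apply the Euclidean algorithm:
  p**3 - 2p**2 - 33p + 90 = ((1/2)p - 1/2)(2p**2 - 2p - 12) + (-28p + 84)
  2p**2 - 2p - 12 = (-(1/14)p - 1/7)(-28p + 84) + (0)
Last nonzero remainder: -28p + 84. Dividing through by -28 gives the monic gcd p - 3.
Cancel p - 3 from numerator and denominator to get the reduced form.

(p**2 + p - 30)/(2p + 4)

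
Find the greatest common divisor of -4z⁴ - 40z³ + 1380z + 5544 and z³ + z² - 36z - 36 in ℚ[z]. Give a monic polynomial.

By polynomial division,
  -4z⁴ - 40z³ + 1380z + 5544 = (-4z - 36)(z³ + z² - 36z - 36) + (-108z² - 60z + 4248)
  z³ + z² - 36z - 36 = (-(1/108)z - 1/243)(-108z² - 60z + 4248) + ((250/81)z - 500/27)
  -108z² - 60z + 4248 = (-(4374/125)z - 28674/125)((250/81)z - 500/27) + (0)
Last nonzero remainder: (250/81)z - 500/27. Dividing through by 250/81 gives the monic gcd z - 6.

z - 6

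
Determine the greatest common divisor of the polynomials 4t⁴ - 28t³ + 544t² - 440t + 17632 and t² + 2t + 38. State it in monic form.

Repeated division with remainder:
  4t⁴ - 28t³ + 544t² - 440t + 17632 = (4t² - 36t + 464)(t² + 2t + 38) + (0)
The last nonzero remainder t² + 2t + 38 is already monic.

t² + 2t + 38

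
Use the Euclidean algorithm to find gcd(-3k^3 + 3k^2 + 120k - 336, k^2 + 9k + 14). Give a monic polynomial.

k + 7

By polynomial division,
  -3k^3 + 3k^2 + 120k - 336 = (-3k + 30)(k^2 + 9k + 14) + (-108k - 756)
  k^2 + 9k + 14 = (-(1/108)k - 1/54)(-108k - 756) + (0)
Last nonzero remainder: -108k - 756. Dividing through by -108 gives the monic gcd k + 7.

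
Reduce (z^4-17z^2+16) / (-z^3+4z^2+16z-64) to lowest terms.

(-z^2+1)/(z-4)

Apply the Euclidean algorithm:
  z^4-17z^2+16 = (-z-4)(-z^3+4z^2+16z-64) + (15z^2-240)
  -z^3+4z^2+16z-64 = (-(1/15)z+4/15)(15z^2-240) + (0)
Last nonzero remainder: 15z^2-240. Dividing through by 15 gives the monic gcd z^2-16.
Cancel z^2-16 from numerator and denominator to get the reduced form.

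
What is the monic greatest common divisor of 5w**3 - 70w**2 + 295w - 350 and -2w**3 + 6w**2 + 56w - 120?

w - 2

Apply the Euclidean algorithm:
  5w**3 - 70w**2 + 295w - 350 = (-5/2)(-2w**3 + 6w**2 + 56w - 120) + (-55w**2 + 435w - 650)
  -2w**3 + 6w**2 + 56w - 120 = ((2/55)w + 108/605)(-55w**2 + 435w - 650) + ((240/121)w - 480/121)
  -55w**2 + 435w - 650 = (-(1331/48)w + 7865/48)((240/121)w - 480/121) + (0)
Last nonzero remainder: (240/121)w - 480/121. Dividing through by 240/121 gives the monic gcd w - 2.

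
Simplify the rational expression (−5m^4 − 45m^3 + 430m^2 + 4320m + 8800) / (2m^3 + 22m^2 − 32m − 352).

By polynomial division,
  −5m^4 − 45m^3 + 430m^2 + 4320m + 8800 = (−(5/2)m + 5)(2m^3 + 22m^2 − 32m − 352) + (240m^2 + 3600m + 10560)
  2m^3 + 22m^2 − 32m − 352 = ((1/120)m − 1/30)(240m^2 + 3600m + 10560) + (0)
Last nonzero remainder: 240m^2 + 3600m + 10560. Dividing through by 240 gives the monic gcd m^2 + 15m + 44.
Cancel m^2 + 15m + 44 from numerator and denominator to get the reduced form.

(−5m^2 + 30m + 200)/(2m − 8)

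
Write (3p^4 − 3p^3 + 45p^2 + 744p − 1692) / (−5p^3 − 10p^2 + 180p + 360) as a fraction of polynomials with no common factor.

(−3p^3 + 21p^2 − 171p + 282)/(5p^2 − 20p − 60)

By polynomial division,
  3p^4 − 3p^3 + 45p^2 + 744p − 1692 = (−(3/5)p + 9/5)(−5p^3 − 10p^2 + 180p + 360) + (171p^2 + 636p − 2340)
  −5p^3 − 10p^2 + 180p + 360 = (−(5/171)p + 490/9747)(171p^2 + 636p − 2340) + ((258640/3249)p + 517280/1083)
  171p^2 + 636p − 2340 = ((555579/258640)p − 126711/25864)((258640/3249)p + 517280/1083) + (0)
Last nonzero remainder: (258640/3249)p + 517280/1083. Dividing through by 258640/3249 gives the monic gcd p + 6.
Cancel p + 6 from numerator and denominator to get the reduced form.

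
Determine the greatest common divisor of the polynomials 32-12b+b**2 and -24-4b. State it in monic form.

1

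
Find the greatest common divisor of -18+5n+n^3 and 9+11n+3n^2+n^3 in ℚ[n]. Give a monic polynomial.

Euclidean algorithm in ℚ[n]:
  n^3+5n-18 = (n^3+3n^2+11n+9) + (-3n^2-6n-27)
  n^3+3n^2+11n+9 = (-(1/3)n-1/3)(-3n^2-6n-27) + (0)
Last nonzero remainder: -3n^2-6n-27. Dividing through by -3 gives the monic gcd n^2+2n+9.

9+2n+n^2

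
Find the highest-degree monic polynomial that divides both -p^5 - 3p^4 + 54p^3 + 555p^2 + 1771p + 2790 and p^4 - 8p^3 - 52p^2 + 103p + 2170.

p^3 - p^2 - 59p - 310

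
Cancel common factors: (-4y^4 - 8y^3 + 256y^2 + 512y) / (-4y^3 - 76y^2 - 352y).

(y^2 - 6y - 16)/(y + 11)

By polynomial division,
  -4y^4 - 8y^3 + 256y^2 + 512y = (y - 17)(-4y^3 - 76y^2 - 352y) + (-684y^2 - 5472y)
  -4y^3 - 76y^2 - 352y = ((1/171)y + 11/171)(-684y^2 - 5472y) + (0)
Last nonzero remainder: -684y^2 - 5472y. Dividing through by -684 gives the monic gcd y^2 + 8y.
Cancel y^2 + 8y from numerator and denominator to get the reduced form.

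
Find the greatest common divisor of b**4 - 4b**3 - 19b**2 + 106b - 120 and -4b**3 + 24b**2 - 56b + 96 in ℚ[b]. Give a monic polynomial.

b - 4

Apply the Euclidean algorithm:
  b**4 - 4b**3 - 19b**2 + 106b - 120 = (-(1/4)b - 1/2)(-4b**3 + 24b**2 - 56b + 96) + (-21b**2 + 102b - 72)
  -4b**3 + 24b**2 - 56b + 96 = ((4/21)b - 32/147)(-21b**2 + 102b - 72) + (-(984/49)b + 3936/49)
  -21b**2 + 102b - 72 = ((343/328)b - 147/164)(-(984/49)b + 3936/49) + (0)
Last nonzero remainder: -(984/49)b + 3936/49. Dividing through by -984/49 gives the monic gcd b - 4.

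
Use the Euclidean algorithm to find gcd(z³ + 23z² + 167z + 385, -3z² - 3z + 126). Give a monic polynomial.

z + 7

Repeated division with remainder:
  z³ + 23z² + 167z + 385 = (-(1/3)z - 22/3)(-3z² - 3z + 126) + (187z + 1309)
  -3z² - 3z + 126 = (-(3/187)z + 18/187)(187z + 1309) + (0)
Last nonzero remainder: 187z + 1309. Dividing through by 187 gives the monic gcd z + 7.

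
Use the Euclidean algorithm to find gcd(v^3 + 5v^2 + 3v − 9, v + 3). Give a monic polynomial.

v + 3

By polynomial division,
  v^3 + 5v^2 + 3v − 9 = (v^2 + 2v − 3)(v + 3) + (0)
The last nonzero remainder v + 3 is already monic.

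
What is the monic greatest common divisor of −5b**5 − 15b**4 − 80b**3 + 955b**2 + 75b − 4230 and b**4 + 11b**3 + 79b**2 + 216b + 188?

b**3 + 9b**2 + 61b + 94

Repeated division with remainder:
  −5b**5 − 15b**4 − 80b**3 + 955b**2 + 75b − 4230 = (−5b + 40)(b**4 + 11b**3 + 79b**2 + 216b + 188) + (−125b**3 − 1125b**2 − 7625b − 11750)
  b**4 + 11b**3 + 79b**2 + 216b + 188 = (−(1/125)b − 2/125)(−125b**3 − 1125b**2 − 7625b − 11750) + (0)
Last nonzero remainder: −125b**3 − 1125b**2 − 7625b − 11750. Dividing through by −125 gives the monic gcd b**3 + 9b**2 + 61b + 94.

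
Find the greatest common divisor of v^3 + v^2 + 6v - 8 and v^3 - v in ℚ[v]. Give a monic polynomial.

v - 1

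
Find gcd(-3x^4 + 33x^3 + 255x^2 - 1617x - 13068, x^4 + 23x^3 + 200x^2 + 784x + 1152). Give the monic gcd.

Apply the Euclidean algorithm:
  -3x^4 + 33x^3 + 255x^2 - 1617x - 13068 = (-3)(x^4 + 23x^3 + 200x^2 + 784x + 1152) + (102x^3 + 855x^2 + 735x - 9612)
  x^4 + 23x^3 + 200x^2 + 784x + 1152 = ((1/102)x + 497/3468)(102x^3 + 855x^2 + 735x - 9612) + ((81225/1156)x^2 + (893475/1156)x + 731025/289)
  102x^3 + 855x^2 + 735x - 9612 = ((39304/27075)x - 102884/27075)((81225/1156)x^2 + (893475/1156)x + 731025/289) + (0)
Last nonzero remainder: (81225/1156)x^2 + (893475/1156)x + 731025/289. Dividing through by 81225/1156 gives the monic gcd x^2 + 11x + 36.

x^2 + 11x + 36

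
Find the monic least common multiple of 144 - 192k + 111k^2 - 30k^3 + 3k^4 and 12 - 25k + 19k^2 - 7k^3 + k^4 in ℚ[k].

-48 + 112k - 101k^2 + 47k^3 - 11k^4 + k^5

Euclidean algorithm in ℚ[k]:
  3k^4 - 30k^3 + 111k^2 - 192k + 144 = (3)(k^4 - 7k^3 + 19k^2 - 25k + 12) + (-9k^3 + 54k^2 - 117k + 108)
  k^4 - 7k^3 + 19k^2 - 25k + 12 = (-(1/9)k + 1/9)(-9k^3 + 54k^2 - 117k + 108) + (0)
Last nonzero remainder: -9k^3 + 54k^2 - 117k + 108. Dividing through by -9 gives the monic gcd k^3 - 6k^2 + 13k - 12.
Then lcm(f, g) = f·g / gcd(f, g); expanding and making the result monic gives the answer.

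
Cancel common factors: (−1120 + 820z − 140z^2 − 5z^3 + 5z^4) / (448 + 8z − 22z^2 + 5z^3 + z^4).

(−10 + 5z)/(4 + z)

Euclidean algorithm in ℚ[z]:
  5z^4 − 5z^3 − 140z^2 + 820z − 1120 = (5)(z^4 + 5z^3 − 22z^2 + 8z + 448) + (−30z^3 − 30z^2 + 780z − 3360)
  z^4 + 5z^3 − 22z^2 + 8z + 448 = (−(1/30)z − 2/15)(−30z^3 − 30z^2 + 780z − 3360) + (0)
Last nonzero remainder: −30z^3 − 30z^2 + 780z − 3360. Dividing through by −30 gives the monic gcd z^3 + z^2 − 26z + 112.
Cancel z^3 + z^2 − 26z + 112 from numerator and denominator to get the reduced form.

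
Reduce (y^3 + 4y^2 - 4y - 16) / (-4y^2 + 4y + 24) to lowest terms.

Apply the Euclidean algorithm:
  y^3 + 4y^2 - 4y - 16 = (-(1/4)y - 5/4)(-4y^2 + 4y + 24) + (7y + 14)
  -4y^2 + 4y + 24 = (-(4/7)y + 12/7)(7y + 14) + (0)
Last nonzero remainder: 7y + 14. Dividing through by 7 gives the monic gcd y + 2.
Cancel y + 2 from numerator and denominator to get the reduced form.

(-y^2 - 2y + 8)/(4y - 12)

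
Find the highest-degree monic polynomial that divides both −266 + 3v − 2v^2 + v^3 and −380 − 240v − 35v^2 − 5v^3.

Repeated division with remainder:
  v^3 − 2v^2 + 3v − 266 = (−1/5)(−5v^3 − 35v^2 − 240v − 380) + (−9v^2 − 45v − 342)
  −5v^3 − 35v^2 − 240v − 380 = ((5/9)v + 10/9)(−9v^2 − 45v − 342) + (0)
Last nonzero remainder: −9v^2 − 45v − 342. Dividing through by −9 gives the monic gcd v^2 + 5v + 38.

38 + 5v + v^2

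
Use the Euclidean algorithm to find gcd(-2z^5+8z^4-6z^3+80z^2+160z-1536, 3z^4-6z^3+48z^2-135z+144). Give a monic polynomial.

z^2+z+16

Euclidean algorithm in ℚ[z]:
  -2z^5+8z^4-6z^3+80z^2+160z-1536 = (-(2/3)z+4/3)(3z^4-6z^3+48z^2-135z+144) + (34z^3-74z^2+436z-1728)
  3z^4-6z^3+48z^2-135z+144 = ((3/34)z+9/578)(34z^3-74z^2+436z-1728) + ((3087/289)z^2+(3087/289)z+49392/289)
  34z^3-74z^2+436z-1728 = ((9826/3087)z-3468/343)((3087/289)z^2+(3087/289)z+49392/289) + (0)
Last nonzero remainder: (3087/289)z^2+(3087/289)z+49392/289. Dividing through by 3087/289 gives the monic gcd z^2+z+16.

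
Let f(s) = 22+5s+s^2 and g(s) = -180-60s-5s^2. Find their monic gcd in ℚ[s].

Repeated division with remainder:
  s^2+5s+22 = (-1/5)(-5s^2-60s-180) + (-7s-14)
  -5s^2-60s-180 = ((5/7)s+50/7)(-7s-14) + (-80)
  -7s-14 = ((7/80)s+7/40)(-80) + (0)
The last nonzero remainder is the constant -80, so the polynomials are coprime and gcd = 1.

1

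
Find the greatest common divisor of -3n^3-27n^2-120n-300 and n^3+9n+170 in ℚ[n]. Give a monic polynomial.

n+5

Apply the Euclidean algorithm:
  -3n^3-27n^2-120n-300 = (-3)(n^3+9n+170) + (-27n^2-93n+210)
  n^3+9n+170 = (-(1/27)n+31/243)(-27n^2-93n+210) + ((2320/81)n+11600/81)
  -27n^2-93n+210 = (-(2187/2320)n+1701/1160)((2320/81)n+11600/81) + (0)
Last nonzero remainder: (2320/81)n+11600/81. Dividing through by 2320/81 gives the monic gcd n+5.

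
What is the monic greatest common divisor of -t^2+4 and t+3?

1

By polynomial division,
  -t^2+4 = (-t+3)(t+3) + (-5)
  t+3 = (-(1/5)t-3/5)(-5) + (0)
The last nonzero remainder is the constant -5, so the polynomials are coprime and gcd = 1.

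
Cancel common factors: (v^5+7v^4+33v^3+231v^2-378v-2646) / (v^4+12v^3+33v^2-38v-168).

By polynomial division,
  v^5+7v^4+33v^3+231v^2-378v-2646 = (v-5)(v^4+12v^3+33v^2-38v-168) + (60v^3+434v^2-400v-3486)
  v^4+12v^3+33v^2-38v-168 = ((1/60)v+143/1800)(60v^3+434v^2-400v-3486) + ((4669/900)v^2+(4669/90)v+32683/300)
  60v^3+434v^2-400v-3486 = ((54000/4669)v-149400/4669)((4669/900)v^2+(4669/90)v+32683/300) + (0)
Last nonzero remainder: (4669/900)v^2+(4669/90)v+32683/300. Dividing through by 4669/900 gives the monic gcd v^2+10v+21.
Cancel v^2+10v+21 from numerator and denominator to get the reduced form.

(v^3-3v^2+42v-126)/(v^2+2v-8)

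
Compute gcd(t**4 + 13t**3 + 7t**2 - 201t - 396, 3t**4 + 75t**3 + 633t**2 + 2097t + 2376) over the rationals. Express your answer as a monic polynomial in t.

t**3 + 17t**2 + 75t + 99

Repeated division with remainder:
  t**4 + 13t**3 + 7t**2 - 201t - 396 = (1/3)(3t**4 + 75t**3 + 633t**2 + 2097t + 2376) + (-12t**3 - 204t**2 - 900t - 1188)
  3t**4 + 75t**3 + 633t**2 + 2097t + 2376 = (-(1/4)t - 2)(-12t**3 - 204t**2 - 900t - 1188) + (0)
Last nonzero remainder: -12t**3 - 204t**2 - 900t - 1188. Dividing through by -12 gives the monic gcd t**3 + 17t**2 + 75t + 99.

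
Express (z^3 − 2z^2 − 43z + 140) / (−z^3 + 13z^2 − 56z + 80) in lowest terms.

(−z − 7)/(z − 4)

By polynomial division,
  z^3 − 2z^2 − 43z + 140 = (−1)(−z^3 + 13z^2 − 56z + 80) + (11z^2 − 99z + 220)
  −z^3 + 13z^2 − 56z + 80 = (−(1/11)z + 4/11)(11z^2 − 99z + 220) + (0)
Last nonzero remainder: 11z^2 − 99z + 220. Dividing through by 11 gives the monic gcd z^2 − 9z + 20.
Cancel z^2 − 9z + 20 from numerator and denominator to get the reduced form.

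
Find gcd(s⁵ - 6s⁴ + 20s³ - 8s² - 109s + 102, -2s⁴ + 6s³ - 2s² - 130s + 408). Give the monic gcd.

By polynomial division,
  s⁵ - 6s⁴ + 20s³ - 8s² - 109s + 102 = (-(1/2)s + 3/2)(-2s⁴ + 6s³ - 2s² - 130s + 408) + (10s³ - 70s² + 290s - 510)
  -2s⁴ + 6s³ - 2s² - 130s + 408 = (-(1/5)s - 4/5)(10s³ - 70s² + 290s - 510) + (0)
Last nonzero remainder: 10s³ - 70s² + 290s - 510. Dividing through by 10 gives the monic gcd s³ - 7s² + 29s - 51.

s³ - 7s² + 29s - 51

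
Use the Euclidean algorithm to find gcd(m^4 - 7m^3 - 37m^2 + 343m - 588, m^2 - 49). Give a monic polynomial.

m^2 - 49

Repeated division with remainder:
  m^4 - 7m^3 - 37m^2 + 343m - 588 = (m^2 - 7m + 12)(m^2 - 49) + (0)
The last nonzero remainder m^2 - 49 is already monic.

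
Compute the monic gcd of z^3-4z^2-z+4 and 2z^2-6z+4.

z-1

Repeated division with remainder:
  z^3-4z^2-z+4 = ((1/2)z-1/2)(2z^2-6z+4) + (-6z+6)
  2z^2-6z+4 = (-(1/3)z+2/3)(-6z+6) + (0)
Last nonzero remainder: -6z+6. Dividing through by -6 gives the monic gcd z-1.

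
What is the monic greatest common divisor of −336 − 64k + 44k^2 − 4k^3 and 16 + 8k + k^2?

1

Apply the Euclidean algorithm:
  −4k^3 + 44k^2 − 64k − 336 = (−4k + 76)(k^2 + 8k + 16) + (−608k − 1552)
  k^2 + 8k + 16 = (−(1/608)k − 207/23104)(−608k − 1552) + (3025/1444)
  −608k − 1552 = (−(877952/3025)k − 2241088/3025)(3025/1444) + (0)
The last nonzero remainder is the constant 3025/1444, so the polynomials are coprime and gcd = 1.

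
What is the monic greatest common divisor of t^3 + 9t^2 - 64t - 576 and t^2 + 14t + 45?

t + 9

Apply the Euclidean algorithm:
  t^3 + 9t^2 - 64t - 576 = (t - 5)(t^2 + 14t + 45) + (-39t - 351)
  t^2 + 14t + 45 = (-(1/39)t - 5/39)(-39t - 351) + (0)
Last nonzero remainder: -39t - 351. Dividing through by -39 gives the monic gcd t + 9.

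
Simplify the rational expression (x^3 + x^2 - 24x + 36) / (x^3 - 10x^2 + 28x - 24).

(x^2 + 3x - 18)/(x^2 - 8x + 12)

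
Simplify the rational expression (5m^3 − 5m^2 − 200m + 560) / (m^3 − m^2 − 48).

(5m^2 + 15m − 140)/(m^2 + 3m + 12)

Repeated division with remainder:
  5m^3 − 5m^2 − 200m + 560 = (5)(m^3 − m^2 − 48) + (−200m + 800)
  m^3 − m^2 − 48 = (−(1/200)m^2 − (3/200)m − 3/50)(−200m + 800) + (0)
Last nonzero remainder: −200m + 800. Dividing through by −200 gives the monic gcd m − 4.
Cancel m − 4 from numerator and denominator to get the reduced form.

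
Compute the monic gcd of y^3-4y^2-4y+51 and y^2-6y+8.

1

Repeated division with remainder:
  y^3-4y^2-4y+51 = (y+2)(y^2-6y+8) + (35)
  y^2-6y+8 = ((1/35)y^2-(6/35)y+8/35)(35) + (0)
The last nonzero remainder is the constant 35, so the polynomials are coprime and gcd = 1.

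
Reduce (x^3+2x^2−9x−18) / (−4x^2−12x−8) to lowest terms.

(−x^2+9)/(4x+4)

Repeated division with remainder:
  x^3+2x^2−9x−18 = (−(1/4)x+1/4)(−4x^2−12x−8) + (−8x−16)
  −4x^2−12x−8 = ((1/2)x+1/2)(−8x−16) + (0)
Last nonzero remainder: −8x−16. Dividing through by −8 gives the monic gcd x+2.
Cancel x+2 from numerator and denominator to get the reduced form.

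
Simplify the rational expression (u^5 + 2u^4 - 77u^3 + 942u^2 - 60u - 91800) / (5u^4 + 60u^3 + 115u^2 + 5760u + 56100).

(u^2 + u - 90)/(5u + 55)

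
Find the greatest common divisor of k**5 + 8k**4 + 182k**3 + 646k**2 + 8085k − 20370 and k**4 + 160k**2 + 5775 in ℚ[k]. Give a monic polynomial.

k**2 + 105

Repeated division with remainder:
  k**5 + 8k**4 + 182k**3 + 646k**2 + 8085k − 20370 = (k + 8)(k**4 + 160k**2 + 5775) + (22k**3 − 634k**2 + 2310k − 66570)
  k**4 + 160k**2 + 5775 = ((1/22)k + 317/242)(22k**3 − 634k**2 + 2310k − 66570) + ((107144/121)k**2 + 11250120/121)
  22k**3 − 634k**2 + 2310k − 66570 = ((1331/53572)k − 38357/53572)((107144/121)k**2 + 11250120/121) + (0)
Last nonzero remainder: (107144/121)k**2 + 11250120/121. Dividing through by 107144/121 gives the monic gcd k**2 + 105.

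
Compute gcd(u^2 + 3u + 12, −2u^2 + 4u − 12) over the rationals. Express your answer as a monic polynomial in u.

1

Euclidean algorithm in ℚ[u]:
  u^2 + 3u + 12 = (−1/2)(−2u^2 + 4u − 12) + (5u + 6)
  −2u^2 + 4u − 12 = (−(2/5)u + 32/25)(5u + 6) + (−492/25)
  5u + 6 = (−(125/492)u − 25/82)(−492/25) + (0)
The last nonzero remainder is the constant −492/25, so the polynomials are coprime and gcd = 1.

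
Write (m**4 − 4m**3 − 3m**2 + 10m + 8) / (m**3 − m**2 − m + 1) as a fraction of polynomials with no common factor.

(m**3 − 5m**2 + 2m + 8)/(m**2 − 2m + 1)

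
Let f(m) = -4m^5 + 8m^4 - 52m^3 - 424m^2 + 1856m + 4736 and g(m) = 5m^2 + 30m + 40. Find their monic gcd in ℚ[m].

m^2 + 6m + 8

Euclidean algorithm in ℚ[m]:
  -4m^5 + 8m^4 - 52m^3 - 424m^2 + 1856m + 4736 = (-(4/5)m^3 + (32/5)m^2 - (212/5)m + 592/5)(5m^2 + 30m + 40) + (0)
Last nonzero remainder: 5m^2 + 30m + 40. Dividing through by 5 gives the monic gcd m^2 + 6m + 8.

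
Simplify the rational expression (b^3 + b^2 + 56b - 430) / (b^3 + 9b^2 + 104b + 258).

(b - 5)/(b + 3)

Euclidean algorithm in ℚ[b]:
  b^3 + b^2 + 56b - 430 = (b^3 + 9b^2 + 104b + 258) + (-8b^2 - 48b - 688)
  b^3 + 9b^2 + 104b + 258 = (-(1/8)b - 3/8)(-8b^2 - 48b - 688) + (0)
Last nonzero remainder: -8b^2 - 48b - 688. Dividing through by -8 gives the monic gcd b^2 + 6b + 86.
Cancel b^2 + 6b + 86 from numerator and denominator to get the reduced form.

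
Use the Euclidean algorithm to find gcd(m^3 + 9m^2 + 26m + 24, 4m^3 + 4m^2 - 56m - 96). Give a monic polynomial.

By polynomial division,
  m^3 + 9m^2 + 26m + 24 = (1/4)(4m^3 + 4m^2 - 56m - 96) + (8m^2 + 40m + 48)
  4m^3 + 4m^2 - 56m - 96 = ((1/2)m - 2)(8m^2 + 40m + 48) + (0)
Last nonzero remainder: 8m^2 + 40m + 48. Dividing through by 8 gives the monic gcd m^2 + 5m + 6.

m^2 + 5m + 6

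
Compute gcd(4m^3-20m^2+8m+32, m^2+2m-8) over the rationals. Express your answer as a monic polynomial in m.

By polynomial division,
  4m^3-20m^2+8m+32 = (4m-28)(m^2+2m-8) + (96m-192)
  m^2+2m-8 = ((1/96)m+1/24)(96m-192) + (0)
Last nonzero remainder: 96m-192. Dividing through by 96 gives the monic gcd m-2.

m-2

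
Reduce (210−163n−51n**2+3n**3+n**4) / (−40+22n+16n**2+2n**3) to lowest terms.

(−42−n+n**2)/(8+2n)

By polynomial division,
  n**4+3n**3−51n**2−163n+210 = ((1/2)n−5/2)(2n**3+16n**2+22n−40) + (−22n**2−88n+110)
  2n**3+16n**2+22n−40 = (−(1/11)n−4/11)(−22n**2−88n+110) + (0)
Last nonzero remainder: −22n**2−88n+110. Dividing through by −22 gives the monic gcd n**2+4n−5.
Cancel n**2+4n−5 from numerator and denominator to get the reduced form.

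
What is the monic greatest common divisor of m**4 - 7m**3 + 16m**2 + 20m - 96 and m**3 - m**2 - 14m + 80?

By polynomial division,
  m**4 - 7m**3 + 16m**2 + 20m - 96 = (m - 6)(m**3 - m**2 - 14m + 80) + (24m**2 - 144m + 384)
  m**3 - m**2 - 14m + 80 = ((1/24)m + 5/24)(24m**2 - 144m + 384) + (0)
Last nonzero remainder: 24m**2 - 144m + 384. Dividing through by 24 gives the monic gcd m**2 - 6m + 16.

m**2 - 6m + 16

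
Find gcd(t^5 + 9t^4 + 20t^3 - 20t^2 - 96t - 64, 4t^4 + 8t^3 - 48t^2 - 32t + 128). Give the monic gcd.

t^3 + 4t^2 - 4t - 16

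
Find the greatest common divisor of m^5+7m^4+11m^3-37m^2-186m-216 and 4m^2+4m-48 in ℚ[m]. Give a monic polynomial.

m^2+m-12

Euclidean algorithm in ℚ[m]:
  m^5+7m^4+11m^3-37m^2-186m-216 = ((1/4)m^3+(3/2)m^2+(17/4)m+9/2)(4m^2+4m-48) + (0)
Last nonzero remainder: 4m^2+4m-48. Dividing through by 4 gives the monic gcd m^2+m-12.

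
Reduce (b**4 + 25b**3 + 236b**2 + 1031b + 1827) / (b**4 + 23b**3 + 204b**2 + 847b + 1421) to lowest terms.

(b + 9)/(b + 7)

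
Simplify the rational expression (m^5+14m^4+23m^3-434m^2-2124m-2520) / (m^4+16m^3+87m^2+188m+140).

Euclidean algorithm in ℚ[m]:
  m^5+14m^4+23m^3-434m^2-2124m-2520 = (m-2)(m^4+16m^3+87m^2+188m+140) + (-32m^3-448m^2-1888m-2240)
  m^4+16m^3+87m^2+188m+140 = (-(1/32)m-1/16)(-32m^3-448m^2-1888m-2240) + (0)
Last nonzero remainder: -32m^3-448m^2-1888m-2240. Dividing through by -32 gives the monic gcd m^3+14m^2+59m+70.
Cancel m^3+14m^2+59m+70 from numerator and denominator to get the reduced form.

(m^2-36)/(m+2)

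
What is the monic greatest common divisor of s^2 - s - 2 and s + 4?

1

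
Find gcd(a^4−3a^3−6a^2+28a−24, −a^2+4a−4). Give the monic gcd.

a^2−4a+4

Repeated division with remainder:
  a^4−3a^3−6a^2+28a−24 = (−a^2−a+6)(−a^2+4a−4) + (0)
Last nonzero remainder: −a^2+4a−4. Dividing through by −1 gives the monic gcd a^2−4a+4.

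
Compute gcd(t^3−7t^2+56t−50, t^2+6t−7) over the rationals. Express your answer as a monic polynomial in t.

t−1

By polynomial division,
  t^3−7t^2+56t−50 = (t−13)(t^2+6t−7) + (141t−141)
  t^2+6t−7 = ((1/141)t+7/141)(141t−141) + (0)
Last nonzero remainder: 141t−141. Dividing through by 141 gives the monic gcd t−1.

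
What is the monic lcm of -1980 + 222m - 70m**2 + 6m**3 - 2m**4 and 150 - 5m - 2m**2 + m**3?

4950 + 435m + 64m**2 + 20m**3 + 2m**4 + m**5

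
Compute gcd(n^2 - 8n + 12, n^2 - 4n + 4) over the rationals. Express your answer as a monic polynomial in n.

n - 2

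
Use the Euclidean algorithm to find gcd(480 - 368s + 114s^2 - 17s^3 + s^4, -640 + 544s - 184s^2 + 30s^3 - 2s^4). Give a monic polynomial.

-80 + 48s - 11s^2 + s^3

Apply the Euclidean algorithm:
  s^4 - 17s^3 + 114s^2 - 368s + 480 = (-1/2)(-2s^4 + 30s^3 - 184s^2 + 544s - 640) + (-2s^3 + 22s^2 - 96s + 160)
  -2s^4 + 30s^3 - 184s^2 + 544s - 640 = (s - 4)(-2s^3 + 22s^2 - 96s + 160) + (0)
Last nonzero remainder: -2s^3 + 22s^2 - 96s + 160. Dividing through by -2 gives the monic gcd s^3 - 11s^2 + 48s - 80.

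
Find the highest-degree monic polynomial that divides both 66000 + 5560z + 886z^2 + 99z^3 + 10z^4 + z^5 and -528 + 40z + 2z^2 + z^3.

88 + 8z + z^2

Repeated division with remainder:
  z^5 + 10z^4 + 99z^3 + 886z^2 + 5560z + 66000 = (z^2 + 8z + 43)(z^3 + 2z^2 + 40z - 528) + (1008z^2 + 8064z + 88704)
  z^3 + 2z^2 + 40z - 528 = ((1/1008)z - 1/168)(1008z^2 + 8064z + 88704) + (0)
Last nonzero remainder: 1008z^2 + 8064z + 88704. Dividing through by 1008 gives the monic gcd z^2 + 8z + 88.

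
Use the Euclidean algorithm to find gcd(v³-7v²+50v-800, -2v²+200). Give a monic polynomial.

By polynomial division,
  v³-7v²+50v-800 = (-(1/2)v+7/2)(-2v²+200) + (150v-1500)
  -2v²+200 = (-(1/75)v-2/15)(150v-1500) + (0)
Last nonzero remainder: 150v-1500. Dividing through by 150 gives the monic gcd v-10.

v-10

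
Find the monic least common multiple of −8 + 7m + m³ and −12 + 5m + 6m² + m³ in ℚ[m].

−96 + 28m + 41m² + 19m³ + 7m⁴ + m⁵

Repeated division with remainder:
  m³ + 7m − 8 = (m³ + 6m² + 5m − 12) + (−6m² + 2m + 4)
  m³ + 6m² + 5m − 12 = (−(1/6)m − 19/18)(−6m² + 2m + 4) + ((70/9)m − 70/9)
  −6m² + 2m + 4 = (−(27/35)m − 18/35)((70/9)m − 70/9) + (0)
Last nonzero remainder: (70/9)m − 70/9. Dividing through by 70/9 gives the monic gcd m − 1.
Then lcm(f, g) = f·g / gcd(f, g); expanding and making the result monic gives the answer.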